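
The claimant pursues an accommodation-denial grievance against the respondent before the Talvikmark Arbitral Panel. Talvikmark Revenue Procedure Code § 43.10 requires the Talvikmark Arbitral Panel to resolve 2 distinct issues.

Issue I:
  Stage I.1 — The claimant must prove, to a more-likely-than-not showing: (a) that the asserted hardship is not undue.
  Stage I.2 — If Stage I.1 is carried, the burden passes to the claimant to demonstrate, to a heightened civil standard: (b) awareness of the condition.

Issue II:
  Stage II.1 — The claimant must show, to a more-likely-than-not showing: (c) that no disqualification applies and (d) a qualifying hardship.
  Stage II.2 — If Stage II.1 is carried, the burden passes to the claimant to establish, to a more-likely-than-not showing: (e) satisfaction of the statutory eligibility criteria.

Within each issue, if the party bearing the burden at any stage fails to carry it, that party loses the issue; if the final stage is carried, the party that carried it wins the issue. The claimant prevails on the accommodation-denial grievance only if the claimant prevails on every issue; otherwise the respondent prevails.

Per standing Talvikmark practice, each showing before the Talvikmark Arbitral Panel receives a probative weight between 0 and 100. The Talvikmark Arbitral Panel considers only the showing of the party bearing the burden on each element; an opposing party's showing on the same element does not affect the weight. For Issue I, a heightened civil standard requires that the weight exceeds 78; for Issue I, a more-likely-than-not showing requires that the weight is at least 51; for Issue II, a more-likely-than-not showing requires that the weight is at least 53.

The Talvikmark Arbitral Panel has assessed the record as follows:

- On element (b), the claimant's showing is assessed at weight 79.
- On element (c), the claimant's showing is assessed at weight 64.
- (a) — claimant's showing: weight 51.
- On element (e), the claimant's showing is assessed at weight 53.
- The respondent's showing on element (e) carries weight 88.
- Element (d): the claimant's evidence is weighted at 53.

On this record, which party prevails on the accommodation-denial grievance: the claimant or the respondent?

claimant

— Issue I —
At Stage I.1 the claimant must meet a more-likely-than-not showing (weight is at least 51): on (a) the weight is 51, which does reach 51, so (a) meets the standard.
  All elements met. The claimant retains the burden for Stage I.2.
At Stage I.2 the claimant must meet a heightened civil standard (weight exceeds 78): on (b) the weight is 79, which does exceed 78, so (b) meets the standard.
  All elements met at the final stage.
With every stage satisfied, the claimant prevails on this issue.
— Issue II —
Stage II.1 (claimant, a more-likely-than-not showing, weight is at least 53): (c) 64 ≥ 53 — meets; (d) 53 ≥ 53 — meets.
  Stage II.1 carried; the burden remains with the claimant.
Stage II.2 (claimant, a more-likely-than-not showing, weight is at least 53): (e) 53 (respondent's 88 disregarded) ≥ 53 — meets.
  The claimant carries the last stage.
All stages carried — the claimant prevails on this issue.
Per-issue: Issue I → claimant; Issue II → claimant. The claimant must prevail on every issue; overall, the claimant prevails.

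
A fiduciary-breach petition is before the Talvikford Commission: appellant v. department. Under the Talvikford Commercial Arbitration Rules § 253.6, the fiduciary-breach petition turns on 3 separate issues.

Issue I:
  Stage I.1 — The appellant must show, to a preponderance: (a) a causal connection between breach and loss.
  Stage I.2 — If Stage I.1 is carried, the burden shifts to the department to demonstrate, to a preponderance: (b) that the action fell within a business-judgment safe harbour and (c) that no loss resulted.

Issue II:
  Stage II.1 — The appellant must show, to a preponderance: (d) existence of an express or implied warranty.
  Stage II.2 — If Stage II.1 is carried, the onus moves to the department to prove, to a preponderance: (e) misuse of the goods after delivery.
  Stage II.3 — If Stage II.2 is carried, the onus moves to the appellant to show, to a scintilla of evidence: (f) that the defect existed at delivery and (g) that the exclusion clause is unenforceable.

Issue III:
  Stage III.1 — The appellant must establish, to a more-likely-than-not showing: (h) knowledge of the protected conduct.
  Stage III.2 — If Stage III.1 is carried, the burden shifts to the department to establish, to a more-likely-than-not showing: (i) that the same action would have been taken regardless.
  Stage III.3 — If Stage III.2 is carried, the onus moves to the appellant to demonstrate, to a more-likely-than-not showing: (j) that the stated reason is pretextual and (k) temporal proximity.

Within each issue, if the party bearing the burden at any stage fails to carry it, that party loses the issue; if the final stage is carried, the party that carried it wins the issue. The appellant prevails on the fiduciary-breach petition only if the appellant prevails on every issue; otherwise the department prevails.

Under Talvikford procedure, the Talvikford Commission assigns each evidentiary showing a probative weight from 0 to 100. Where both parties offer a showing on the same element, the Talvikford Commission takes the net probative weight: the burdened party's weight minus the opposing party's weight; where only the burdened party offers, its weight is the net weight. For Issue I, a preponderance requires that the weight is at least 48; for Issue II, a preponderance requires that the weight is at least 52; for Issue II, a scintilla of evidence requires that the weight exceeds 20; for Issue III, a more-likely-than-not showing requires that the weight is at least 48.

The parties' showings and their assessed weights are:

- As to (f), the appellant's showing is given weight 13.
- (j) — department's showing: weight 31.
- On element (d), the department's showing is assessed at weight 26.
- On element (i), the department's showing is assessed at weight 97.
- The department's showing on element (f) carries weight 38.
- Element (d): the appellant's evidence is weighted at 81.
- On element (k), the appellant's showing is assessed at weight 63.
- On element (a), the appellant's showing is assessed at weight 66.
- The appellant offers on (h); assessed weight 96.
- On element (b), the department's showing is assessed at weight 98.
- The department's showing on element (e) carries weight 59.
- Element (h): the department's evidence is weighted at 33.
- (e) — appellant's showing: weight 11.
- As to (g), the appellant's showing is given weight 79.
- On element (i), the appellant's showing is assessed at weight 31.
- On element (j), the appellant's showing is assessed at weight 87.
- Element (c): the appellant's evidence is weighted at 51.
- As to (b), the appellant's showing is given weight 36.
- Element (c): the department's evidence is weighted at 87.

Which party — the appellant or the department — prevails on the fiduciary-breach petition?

— Issue I —
Stage I.1 (appellant, a preponderance, weight is at least 48): (a) 66 ≥ 48 — meets.
  All elements met. The burden passes to the department.
Stage I.2 (department, a preponderance, weight is at least 48): (b) net 98−36=62 ≥ 48 — meets; (c) net 87−51=36 < 48 — fails.
  Stage I.2 not carried; the department fails its burden.
The appellant prevails on this issue.
— Issue II —
At Stage II.1 the appellant must meet a preponderance (weight is at least 52): on (d) the weight is 81 less the opposing 26 gives net 55, ≥ 52, so (d) meets the standard.
  All elements met. The burden passes to the department.
At Stage II.2 the department must meet a preponderance (weight is at least 52): on (e) the weight is 59 less the opposing 11 gives net 48, which does not reach 52, so (e) does not meet the standard.
  Not every element is met, so the department fails to carry Stage II.2.
The appellant prevails on this issue.
— Issue III —
Stage III.1 — burden on appellant; standard: a more-likely-than-not showing (weight is at least 48).
    (h): 96 − 33 = 63 ≥ 48 [met]
  Stage III.1 is satisfied; the onus moves to the department.
Stage III.2 — burden on department; standard: a more-likely-than-not showing (weight is at least 48).
    (i): 97 − 31 = 66 ≥ 48 [met]
  All elements met. The burden passes to the appellant.
Stage III.3 — burden on appellant; standard: a more-likely-than-not showing (weight is at least 48).
    (j): 87 − 31 = 56 ≥ 48 [met]
    (k): 63 ≥ 48 [met]
  All elements met at the final stage.
All stages carried — the appellant prevails on this issue.
Per-issue: Issue I → appellant; Issue II → appellant; Issue III → appellant. The appellant must prevail on every issue; overall, the appellant prevails.

appellant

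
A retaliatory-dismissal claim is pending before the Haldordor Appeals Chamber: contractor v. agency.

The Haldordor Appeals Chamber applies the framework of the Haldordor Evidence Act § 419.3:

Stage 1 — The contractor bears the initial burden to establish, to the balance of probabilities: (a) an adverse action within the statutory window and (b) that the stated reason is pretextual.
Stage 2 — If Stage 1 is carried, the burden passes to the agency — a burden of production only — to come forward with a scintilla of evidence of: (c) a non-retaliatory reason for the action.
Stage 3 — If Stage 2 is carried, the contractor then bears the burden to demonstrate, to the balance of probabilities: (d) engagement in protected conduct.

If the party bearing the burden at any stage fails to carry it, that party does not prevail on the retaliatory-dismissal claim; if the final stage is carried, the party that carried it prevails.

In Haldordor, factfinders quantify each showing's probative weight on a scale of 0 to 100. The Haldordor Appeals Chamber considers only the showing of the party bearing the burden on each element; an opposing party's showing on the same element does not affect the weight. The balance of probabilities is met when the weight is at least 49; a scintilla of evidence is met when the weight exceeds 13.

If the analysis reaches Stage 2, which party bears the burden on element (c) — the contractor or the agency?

Stage 2's rule assigns the burden to the agency (to a scintilla of evidence).

agency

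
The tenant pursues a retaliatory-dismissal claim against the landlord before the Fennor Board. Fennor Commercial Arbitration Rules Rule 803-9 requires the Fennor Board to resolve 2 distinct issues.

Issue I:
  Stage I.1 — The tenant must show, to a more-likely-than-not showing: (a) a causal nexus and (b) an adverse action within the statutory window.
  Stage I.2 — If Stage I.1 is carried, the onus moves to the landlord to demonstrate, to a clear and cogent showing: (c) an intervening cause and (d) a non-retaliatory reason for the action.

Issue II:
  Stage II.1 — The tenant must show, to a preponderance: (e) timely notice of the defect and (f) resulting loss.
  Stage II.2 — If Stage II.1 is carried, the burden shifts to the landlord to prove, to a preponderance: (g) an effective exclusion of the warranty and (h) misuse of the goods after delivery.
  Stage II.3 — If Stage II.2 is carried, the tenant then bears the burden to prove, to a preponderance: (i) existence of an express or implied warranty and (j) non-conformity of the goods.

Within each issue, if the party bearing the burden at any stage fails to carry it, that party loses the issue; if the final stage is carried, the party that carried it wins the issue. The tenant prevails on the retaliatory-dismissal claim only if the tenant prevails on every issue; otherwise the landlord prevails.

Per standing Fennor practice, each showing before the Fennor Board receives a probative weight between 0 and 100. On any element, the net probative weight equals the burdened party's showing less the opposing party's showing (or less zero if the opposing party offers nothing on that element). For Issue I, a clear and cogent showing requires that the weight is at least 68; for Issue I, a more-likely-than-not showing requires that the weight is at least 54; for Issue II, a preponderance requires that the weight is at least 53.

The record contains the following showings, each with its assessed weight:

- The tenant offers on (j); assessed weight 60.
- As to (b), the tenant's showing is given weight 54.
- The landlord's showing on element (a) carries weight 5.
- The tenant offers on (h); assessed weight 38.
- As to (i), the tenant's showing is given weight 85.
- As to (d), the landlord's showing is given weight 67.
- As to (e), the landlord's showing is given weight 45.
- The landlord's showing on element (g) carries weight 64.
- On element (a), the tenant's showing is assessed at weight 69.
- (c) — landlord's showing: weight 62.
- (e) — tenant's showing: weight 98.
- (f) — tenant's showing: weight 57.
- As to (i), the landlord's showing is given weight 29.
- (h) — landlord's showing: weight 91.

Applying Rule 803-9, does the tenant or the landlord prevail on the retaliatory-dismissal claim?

— Issue I —
Stage I.1 — burden on tenant; standard: a more-likely-than-not showing (weight is at least 54).
    (a): 69 − 5 = 64 ≥ 54 [met]
    (b): 54 ≥ 54 [met]
  Stage I.1 carried; the burden shifts to the landlord.
Stage I.2 — burden on landlord; standard: a clear and cogent showing (weight is at least 68).
    (c): 62 < 68 [not met]
    (d): 67 < 68 [not met]
  The landlord does not carry Stage I.2.
So the tenant prevails on this issue.
— Issue II —
Stage II.1 (tenant, a preponderance, weight is at least 53): (e) net 98−45=53 ≥ 53 — meets; (f) 57 ≥ 53 — meets.
  All elements met. The burden passes to the landlord.
Stage II.2 (landlord, a preponderance, weight is at least 53): (g) 64 ≥ 53 — meets; (h) net 91−38=53 ≥ 53 — meets.
  Stage II.2 is satisfied; the onus moves to the tenant.
Stage II.3 (tenant, a preponderance, weight is at least 53): (i) net 85−29=56 ≥ 53 — meets; (j) 60 ≥ 53 — meets.
  The tenant carries the last stage.
With every stage satisfied, the tenant prevails on this issue.
Per-issue: Issue I → tenant; Issue II → tenant. The tenant must prevail on every issue; overall, the tenant prevails.

tenant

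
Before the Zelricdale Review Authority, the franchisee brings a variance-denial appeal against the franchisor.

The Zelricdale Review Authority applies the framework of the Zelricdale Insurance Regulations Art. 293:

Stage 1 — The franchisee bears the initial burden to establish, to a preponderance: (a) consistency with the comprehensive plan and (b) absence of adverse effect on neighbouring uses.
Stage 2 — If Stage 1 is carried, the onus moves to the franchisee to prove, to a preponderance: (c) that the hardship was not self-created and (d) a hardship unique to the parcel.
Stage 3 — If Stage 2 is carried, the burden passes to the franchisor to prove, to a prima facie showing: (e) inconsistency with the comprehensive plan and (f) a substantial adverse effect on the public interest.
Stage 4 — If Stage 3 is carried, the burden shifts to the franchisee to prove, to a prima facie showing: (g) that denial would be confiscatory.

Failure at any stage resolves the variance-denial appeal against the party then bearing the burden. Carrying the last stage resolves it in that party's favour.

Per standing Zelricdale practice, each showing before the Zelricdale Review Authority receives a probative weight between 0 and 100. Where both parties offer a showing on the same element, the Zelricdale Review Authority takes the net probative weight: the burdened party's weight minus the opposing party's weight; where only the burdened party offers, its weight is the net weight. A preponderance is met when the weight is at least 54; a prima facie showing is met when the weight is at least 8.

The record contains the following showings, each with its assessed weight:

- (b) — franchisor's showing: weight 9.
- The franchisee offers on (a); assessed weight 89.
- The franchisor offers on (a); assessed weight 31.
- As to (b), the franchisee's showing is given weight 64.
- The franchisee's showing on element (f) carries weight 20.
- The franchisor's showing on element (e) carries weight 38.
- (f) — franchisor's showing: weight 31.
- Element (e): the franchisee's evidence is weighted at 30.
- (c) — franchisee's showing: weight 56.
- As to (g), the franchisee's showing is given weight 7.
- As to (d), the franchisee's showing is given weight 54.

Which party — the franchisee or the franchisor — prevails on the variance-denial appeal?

Stage 1 — burden on franchisee; standard: a preponderance (weight is at least 54).
    (a): 89 − 31 = 58 ≥ 54 [met]
    (b): 64 − 9 = 55 ≥ 54 [met]
  All elements met. The franchisee retains the burden for Stage 2.
Stage 2 — burden on franchisee; standard: a preponderance (weight is at least 54).
    (c): 56 ≥ 54 [met]
    (d): 54 ≥ 54 [met]
  All elements met. The burden passes to the franchisor.
Stage 3 — burden on franchisor; standard: a prima facie showing (weight is at least 8).
    (e): 38 − 30 = 8 ≥ 8 [met]
    (f): 31 − 20 = 11 ≥ 8 [met]
  All elements met. The burden passes to the franchisee.
Stage 4 — burden on franchisee; standard: a prima facie showing (weight is at least 8).
    (g): 7 < 8 [not met]
  The franchisee does not carry Stage 4.
The franchisor prevails.

franchisor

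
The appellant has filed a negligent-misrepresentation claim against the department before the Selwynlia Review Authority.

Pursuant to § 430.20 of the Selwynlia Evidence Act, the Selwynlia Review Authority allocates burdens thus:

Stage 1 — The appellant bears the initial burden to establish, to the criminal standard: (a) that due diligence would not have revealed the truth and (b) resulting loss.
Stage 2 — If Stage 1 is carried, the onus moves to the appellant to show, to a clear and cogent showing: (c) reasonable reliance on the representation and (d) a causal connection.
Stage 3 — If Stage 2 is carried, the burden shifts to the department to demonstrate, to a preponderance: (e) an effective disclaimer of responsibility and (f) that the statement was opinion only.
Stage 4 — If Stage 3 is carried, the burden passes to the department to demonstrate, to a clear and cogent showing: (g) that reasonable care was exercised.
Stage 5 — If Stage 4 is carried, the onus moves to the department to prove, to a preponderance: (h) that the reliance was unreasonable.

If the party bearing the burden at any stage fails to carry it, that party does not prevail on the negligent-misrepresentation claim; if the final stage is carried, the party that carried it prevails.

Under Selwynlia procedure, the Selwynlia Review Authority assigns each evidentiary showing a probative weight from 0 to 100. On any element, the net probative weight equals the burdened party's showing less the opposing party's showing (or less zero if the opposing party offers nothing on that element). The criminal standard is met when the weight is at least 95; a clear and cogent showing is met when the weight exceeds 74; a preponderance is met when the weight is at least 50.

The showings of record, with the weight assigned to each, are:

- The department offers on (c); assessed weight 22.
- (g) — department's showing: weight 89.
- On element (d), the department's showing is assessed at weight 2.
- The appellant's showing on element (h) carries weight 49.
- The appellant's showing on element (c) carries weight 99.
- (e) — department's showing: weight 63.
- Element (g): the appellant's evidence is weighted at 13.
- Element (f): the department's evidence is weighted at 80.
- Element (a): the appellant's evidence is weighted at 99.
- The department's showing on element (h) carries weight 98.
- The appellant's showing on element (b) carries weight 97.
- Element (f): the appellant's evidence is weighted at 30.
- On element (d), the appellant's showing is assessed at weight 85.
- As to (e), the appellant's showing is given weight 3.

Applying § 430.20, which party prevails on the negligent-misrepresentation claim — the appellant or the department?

Stage 1 (appellant, the criminal standard, weight is at least 95): (a) 99 ≥ 95 — meets; (b) 97 ≥ 95 — meets.
  Stage 1 carried; the burden remains with the appellant.
Stage 2 (appellant, a clear and cogent showing, weight exceeds 74): (c) net 99−22=77 > 74 — meets; (d) net 85−2=83 > 74 — meets.
  All elements met. The burden passes to the department.
Stage 3 (department, a preponderance, weight is at least 50): (e) net 63−3=60 ≥ 50 — meets; (f) net 80−30=50 ≥ 50 — meets.
  Stage 3 carried; the burden remains with the department.
Stage 4 (department, a clear and cogent showing, weight exceeds 74): (g) net 89−13=76 > 74 — meets.
  All elements met. The department retains the burden for Stage 5.
Stage 5 (department, a preponderance, weight is at least 50): (h) net 98−49=49 < 50 — fails.
  Not every element is met, so the department fails to carry Stage 5.
The analysis ends at Stage 5; the appellant prevails.

appellant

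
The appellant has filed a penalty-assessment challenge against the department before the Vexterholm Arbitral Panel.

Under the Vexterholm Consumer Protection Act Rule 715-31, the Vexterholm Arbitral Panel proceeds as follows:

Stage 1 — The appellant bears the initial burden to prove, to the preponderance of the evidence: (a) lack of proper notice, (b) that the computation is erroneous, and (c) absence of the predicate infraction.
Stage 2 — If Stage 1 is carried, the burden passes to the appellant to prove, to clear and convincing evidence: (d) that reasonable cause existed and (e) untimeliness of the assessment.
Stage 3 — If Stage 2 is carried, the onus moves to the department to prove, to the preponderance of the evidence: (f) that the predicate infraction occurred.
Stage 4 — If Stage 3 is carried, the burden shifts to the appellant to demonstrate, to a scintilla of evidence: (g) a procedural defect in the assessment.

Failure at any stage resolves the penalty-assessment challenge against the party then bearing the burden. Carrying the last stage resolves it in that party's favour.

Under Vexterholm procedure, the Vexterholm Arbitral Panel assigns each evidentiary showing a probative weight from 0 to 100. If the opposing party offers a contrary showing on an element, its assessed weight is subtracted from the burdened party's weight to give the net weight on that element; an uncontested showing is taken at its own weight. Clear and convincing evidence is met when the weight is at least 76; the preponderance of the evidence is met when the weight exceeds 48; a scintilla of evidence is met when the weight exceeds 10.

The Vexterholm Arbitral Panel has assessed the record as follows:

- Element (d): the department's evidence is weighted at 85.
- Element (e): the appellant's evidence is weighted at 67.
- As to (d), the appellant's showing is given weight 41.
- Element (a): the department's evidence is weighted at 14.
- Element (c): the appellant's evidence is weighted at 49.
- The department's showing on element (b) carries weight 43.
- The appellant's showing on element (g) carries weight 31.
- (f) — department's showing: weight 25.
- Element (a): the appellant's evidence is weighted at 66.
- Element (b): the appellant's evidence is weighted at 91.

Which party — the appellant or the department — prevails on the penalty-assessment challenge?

At Stage 1 the appellant must meet the preponderance of the evidence (weight exceeds 48): on (a) the weight is 66 less the opposing 14 gives net 52, > 48, so (a) meets the standard; on (b) the weight is 91 less the opposing 43 gives net 48, which does not exceed 48, so (b) does not meet the standard; on (c) the weight is 49, > 48, so (c) meets the standard.
  Stage 1 not carried; the appellant fails its burden.
So the department prevails.

department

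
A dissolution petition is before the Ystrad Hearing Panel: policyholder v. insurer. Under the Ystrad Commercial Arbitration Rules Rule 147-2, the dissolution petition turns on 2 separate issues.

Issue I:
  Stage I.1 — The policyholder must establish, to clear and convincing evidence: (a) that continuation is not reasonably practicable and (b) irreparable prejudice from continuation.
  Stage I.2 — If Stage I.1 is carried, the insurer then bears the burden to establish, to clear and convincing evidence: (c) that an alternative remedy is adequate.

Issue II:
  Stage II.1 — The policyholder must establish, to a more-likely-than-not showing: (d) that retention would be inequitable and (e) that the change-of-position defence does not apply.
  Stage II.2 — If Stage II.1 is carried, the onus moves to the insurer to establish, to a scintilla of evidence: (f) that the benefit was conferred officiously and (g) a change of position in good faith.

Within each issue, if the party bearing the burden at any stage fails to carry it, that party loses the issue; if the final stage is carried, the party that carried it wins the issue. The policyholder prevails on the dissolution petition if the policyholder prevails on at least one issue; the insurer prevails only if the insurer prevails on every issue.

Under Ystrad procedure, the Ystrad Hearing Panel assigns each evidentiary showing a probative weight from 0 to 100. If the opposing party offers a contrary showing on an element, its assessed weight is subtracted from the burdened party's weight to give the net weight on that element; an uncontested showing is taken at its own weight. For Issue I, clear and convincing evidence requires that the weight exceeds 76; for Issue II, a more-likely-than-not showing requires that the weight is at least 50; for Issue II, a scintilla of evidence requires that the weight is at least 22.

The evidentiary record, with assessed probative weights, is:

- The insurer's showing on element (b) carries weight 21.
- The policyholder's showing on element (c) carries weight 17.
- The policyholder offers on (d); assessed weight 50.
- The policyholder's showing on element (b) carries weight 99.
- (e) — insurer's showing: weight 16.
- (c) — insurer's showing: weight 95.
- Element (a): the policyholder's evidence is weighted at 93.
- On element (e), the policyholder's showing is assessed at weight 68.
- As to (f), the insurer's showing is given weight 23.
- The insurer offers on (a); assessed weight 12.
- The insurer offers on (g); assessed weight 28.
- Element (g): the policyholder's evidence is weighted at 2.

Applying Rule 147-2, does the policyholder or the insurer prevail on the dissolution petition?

insurer

— Issue I —
At Stage I.1 the policyholder must meet clear and convincing evidence (weight exceeds 76): on (a) the weight is 93 less the opposing 12 gives net 81, which does exceed 76, so (a) meets the standard; on (b) the weight is 99 less the opposing 21 gives net 78, which does exceed 76, so (b) meets the standard.
  All elements met. The burden passes to the insurer.
At Stage I.2 the insurer must meet clear and convincing evidence (weight exceeds 76): on (c) the weight is 95 less the opposing 17 gives net 78, which does exceed 76, so (c) meets the standard.
  Stage I.2 carried; the final stage is satisfied.
Every stage carried; the insurer prevails on this issue.
— Issue II —
At Stage II.1 the policyholder must meet a more-likely-than-not showing (weight is at least 50): on (d) the weight is 50, ≥ 50, so (d) meets the standard; on (e) the weight is 68 less the opposing 16 gives net 52, ≥ 50, so (e) meets the standard.
  Stage II.1 is satisfied; the onus moves to the insurer.
At Stage II.2 the insurer must meet a scintilla of evidence (weight is at least 22): on (f) the weight is 23, ≥ 22, so (f) meets the standard; on (g) the weight is 28 less the opposing 2 gives net 26, ≥ 22, so (g) meets the standard.
  Stage II.2 carried; the final stage is satisfied.
Every stage carried; the insurer prevails on this issue.
Per-issue: Issue I → insurer; Issue II → insurer. The policyholder must prevail on at least one issue; overall, the insurer prevails.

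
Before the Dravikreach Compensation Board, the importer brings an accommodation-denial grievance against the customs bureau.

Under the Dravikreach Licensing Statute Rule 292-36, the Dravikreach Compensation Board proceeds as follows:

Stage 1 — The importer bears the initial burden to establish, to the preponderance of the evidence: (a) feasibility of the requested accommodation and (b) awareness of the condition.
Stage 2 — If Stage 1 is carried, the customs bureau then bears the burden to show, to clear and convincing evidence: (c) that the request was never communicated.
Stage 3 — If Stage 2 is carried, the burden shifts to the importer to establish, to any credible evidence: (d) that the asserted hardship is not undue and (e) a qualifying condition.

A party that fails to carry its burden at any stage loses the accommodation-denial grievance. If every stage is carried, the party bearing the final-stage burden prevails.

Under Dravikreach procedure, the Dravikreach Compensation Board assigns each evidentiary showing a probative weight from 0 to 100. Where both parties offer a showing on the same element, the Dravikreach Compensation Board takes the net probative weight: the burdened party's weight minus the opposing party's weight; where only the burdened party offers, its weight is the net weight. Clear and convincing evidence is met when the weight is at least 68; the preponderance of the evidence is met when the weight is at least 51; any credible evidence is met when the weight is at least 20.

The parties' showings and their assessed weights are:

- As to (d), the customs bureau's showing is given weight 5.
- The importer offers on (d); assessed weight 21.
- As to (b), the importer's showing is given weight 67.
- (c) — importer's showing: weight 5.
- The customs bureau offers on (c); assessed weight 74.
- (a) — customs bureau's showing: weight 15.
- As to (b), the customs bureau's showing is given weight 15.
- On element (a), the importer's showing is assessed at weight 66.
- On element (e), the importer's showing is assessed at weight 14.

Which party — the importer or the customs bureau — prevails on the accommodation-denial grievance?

customs bureau

Stage 1 (importer, the preponderance of the evidence, weight is at least 51): (a) net 66−15=51 ≥ 51 — meets; (b) net 67−15=52 ≥ 51 — meets.
  The importer carries Stage 1; the customs bureau now bears the burden.
Stage 2 (customs bureau, clear and convincing evidence, weight is at least 68): (c) net 74−5=69 ≥ 68 — meets.
  Stage 2 carried; the burden shifts to the importer.
Stage 3 (importer, any credible evidence, weight is at least 20): (d) net 21−5=16 < 20 — fails; (e) 14 < 20 — fails.
  Stage 3 not carried; the importer fails its burden.
So the customs bureau prevails.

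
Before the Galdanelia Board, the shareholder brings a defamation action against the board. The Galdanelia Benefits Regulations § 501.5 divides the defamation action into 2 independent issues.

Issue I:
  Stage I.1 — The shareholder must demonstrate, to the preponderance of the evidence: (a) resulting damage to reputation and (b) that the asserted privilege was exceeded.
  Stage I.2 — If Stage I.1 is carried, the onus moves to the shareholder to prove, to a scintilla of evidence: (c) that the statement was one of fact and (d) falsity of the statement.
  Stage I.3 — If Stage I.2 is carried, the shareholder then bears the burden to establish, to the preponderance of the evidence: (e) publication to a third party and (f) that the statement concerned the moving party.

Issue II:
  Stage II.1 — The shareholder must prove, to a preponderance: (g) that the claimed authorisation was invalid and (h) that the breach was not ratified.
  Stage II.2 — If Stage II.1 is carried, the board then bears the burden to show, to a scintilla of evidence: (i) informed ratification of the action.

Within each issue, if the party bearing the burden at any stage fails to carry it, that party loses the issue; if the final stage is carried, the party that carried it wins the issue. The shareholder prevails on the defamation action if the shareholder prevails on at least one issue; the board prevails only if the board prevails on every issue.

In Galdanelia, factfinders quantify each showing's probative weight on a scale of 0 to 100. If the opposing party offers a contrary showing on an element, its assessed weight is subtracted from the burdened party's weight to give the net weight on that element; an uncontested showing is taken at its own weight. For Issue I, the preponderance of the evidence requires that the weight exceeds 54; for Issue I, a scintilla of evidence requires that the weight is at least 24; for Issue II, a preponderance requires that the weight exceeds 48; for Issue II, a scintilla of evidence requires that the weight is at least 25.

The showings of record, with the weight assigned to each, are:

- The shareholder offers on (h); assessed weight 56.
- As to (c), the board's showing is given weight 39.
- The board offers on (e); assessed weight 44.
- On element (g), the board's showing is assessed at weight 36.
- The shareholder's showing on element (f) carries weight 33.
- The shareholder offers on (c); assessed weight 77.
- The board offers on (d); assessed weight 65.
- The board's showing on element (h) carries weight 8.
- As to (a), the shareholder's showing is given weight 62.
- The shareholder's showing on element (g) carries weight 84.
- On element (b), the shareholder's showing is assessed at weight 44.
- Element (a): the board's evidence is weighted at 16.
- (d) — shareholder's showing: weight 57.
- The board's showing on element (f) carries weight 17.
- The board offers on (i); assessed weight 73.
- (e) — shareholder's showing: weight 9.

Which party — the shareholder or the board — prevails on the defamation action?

— Issue I —
Stage I.1 — burden on shareholder; standard: the preponderance of the evidence (weight exceeds 54).
    (a): 62 − 16 = 46 ≤ 54 [not met]
    (b): 44 ≤ 54 [not met]
  The shareholder does not carry Stage I.1.
The board prevails on this issue.
— Issue II —
Stage II.1 — burden on shareholder; standard: a preponderance (weight exceeds 48).
    (g): 84 − 36 = 48 ≤ 48 [not met]
    (h): 56 − 8 = 48 ≤ 48 [not met]
  Not every element is met, so the shareholder fails to carry Stage II.1.
So the board prevails on this issue.
Per-issue: Issue I → board; Issue II → board. The shareholder must prevail on at least one issue; overall, the board prevails.

board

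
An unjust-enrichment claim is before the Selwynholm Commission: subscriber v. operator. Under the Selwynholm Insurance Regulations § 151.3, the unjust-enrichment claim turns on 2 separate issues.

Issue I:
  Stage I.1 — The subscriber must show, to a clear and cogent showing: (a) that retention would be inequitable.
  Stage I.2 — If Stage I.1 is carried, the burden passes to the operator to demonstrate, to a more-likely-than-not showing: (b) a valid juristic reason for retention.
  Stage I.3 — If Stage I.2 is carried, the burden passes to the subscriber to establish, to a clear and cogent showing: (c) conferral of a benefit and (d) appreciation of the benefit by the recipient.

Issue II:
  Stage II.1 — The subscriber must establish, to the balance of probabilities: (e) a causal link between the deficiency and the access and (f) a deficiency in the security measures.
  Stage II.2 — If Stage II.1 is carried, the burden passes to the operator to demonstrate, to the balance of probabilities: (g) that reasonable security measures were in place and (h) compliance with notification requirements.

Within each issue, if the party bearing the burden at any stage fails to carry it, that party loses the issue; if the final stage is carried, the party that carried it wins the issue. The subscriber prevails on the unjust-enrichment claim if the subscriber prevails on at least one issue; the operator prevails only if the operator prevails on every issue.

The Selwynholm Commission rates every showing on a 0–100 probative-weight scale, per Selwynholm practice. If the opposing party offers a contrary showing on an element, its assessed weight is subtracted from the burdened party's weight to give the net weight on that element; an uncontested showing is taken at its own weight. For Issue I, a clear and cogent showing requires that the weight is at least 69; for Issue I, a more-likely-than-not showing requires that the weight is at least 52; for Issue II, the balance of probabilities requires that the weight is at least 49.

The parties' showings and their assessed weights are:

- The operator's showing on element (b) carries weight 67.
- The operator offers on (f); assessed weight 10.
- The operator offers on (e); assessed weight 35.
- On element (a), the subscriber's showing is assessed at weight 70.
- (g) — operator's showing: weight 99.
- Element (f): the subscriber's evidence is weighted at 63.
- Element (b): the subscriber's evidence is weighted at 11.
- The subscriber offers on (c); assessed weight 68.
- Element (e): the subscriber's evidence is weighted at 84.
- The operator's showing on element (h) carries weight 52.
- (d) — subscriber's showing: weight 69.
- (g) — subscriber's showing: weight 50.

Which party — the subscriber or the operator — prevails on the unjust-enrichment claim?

— Issue I —
Stage I.1 — burden on subscriber; standard: a clear and cogent showing (weight is at least 69).
    (a): 70 ≥ 69 [met]
  Stage I.1 is satisfied; the onus moves to the operator.
Stage I.2 — burden on operator; standard: a more-likely-than-not showing (weight is at least 52).
    (b): 67 − 11 = 56 ≥ 52 [met]
  Stage I.2 carried; the burden shifts to the subscriber.
Stage I.3 — burden on subscriber; standard: a clear and cogent showing (weight is at least 69).
    (c): 68 < 69 [not met]
    (d): 69 ≥ 69 [met]
  The subscriber does not carry Stage I.3.
The operator prevails on this issue.
— Issue II —
Stage II.1 (subscriber, the balance of probabilities, weight is at least 49): (e) net 84−35=49 ≥ 49 — meets; (f) net 63−10=53 ≥ 49 — meets.
  Stage II.1 carried; the burden shifts to the operator.
Stage II.2 (operator, the balance of probabilities, weight is at least 49): (g) net 99−50=49 ≥ 49 — meets; (h) 52 ≥ 49 — meets.
  The operator carries the last stage.
All stages carried — the operator prevails on this issue.
Per-issue: Issue I → operator; Issue II → operator. The subscriber must prevail on at least one issue; overall, the operator prevails.

operator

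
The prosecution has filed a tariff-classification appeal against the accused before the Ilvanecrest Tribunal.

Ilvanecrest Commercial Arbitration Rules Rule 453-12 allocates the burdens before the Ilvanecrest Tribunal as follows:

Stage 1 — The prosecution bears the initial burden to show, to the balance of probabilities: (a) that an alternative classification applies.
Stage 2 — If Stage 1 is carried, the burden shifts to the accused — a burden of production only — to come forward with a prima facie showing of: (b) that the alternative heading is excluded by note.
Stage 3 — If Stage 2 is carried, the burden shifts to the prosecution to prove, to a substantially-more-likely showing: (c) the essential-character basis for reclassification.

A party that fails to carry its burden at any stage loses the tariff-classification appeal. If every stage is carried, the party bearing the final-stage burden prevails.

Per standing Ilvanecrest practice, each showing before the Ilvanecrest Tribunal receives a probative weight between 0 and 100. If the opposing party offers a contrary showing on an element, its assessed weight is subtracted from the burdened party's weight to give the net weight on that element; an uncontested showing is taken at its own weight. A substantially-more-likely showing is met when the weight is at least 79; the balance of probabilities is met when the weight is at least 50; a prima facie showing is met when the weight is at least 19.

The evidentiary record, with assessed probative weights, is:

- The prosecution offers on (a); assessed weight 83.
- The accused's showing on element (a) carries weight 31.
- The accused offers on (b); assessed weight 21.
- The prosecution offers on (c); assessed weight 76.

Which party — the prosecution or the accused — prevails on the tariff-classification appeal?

Stage 1 — burden on prosecution; standard: the balance of probabilities (weight is at least 50).
    (a): 83 − 31 = 52 ≥ 50 [met]
  Stage 1 carried; the burden shifts to the accused.
Stage 2 — burden on accused; standard: a prima facie showing (weight is at least 19).
    (b): 21 ≥ 19 [met]
  Stage 2 carried; the burden shifts to the prosecution.
Stage 3 — burden on prosecution; standard: a substantially-more-likely showing (weight is at least 79).
    (c): 76 < 79 [not met]
  Not every element is met, so the prosecution fails to carry Stage 3.
The accused prevails.

accused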